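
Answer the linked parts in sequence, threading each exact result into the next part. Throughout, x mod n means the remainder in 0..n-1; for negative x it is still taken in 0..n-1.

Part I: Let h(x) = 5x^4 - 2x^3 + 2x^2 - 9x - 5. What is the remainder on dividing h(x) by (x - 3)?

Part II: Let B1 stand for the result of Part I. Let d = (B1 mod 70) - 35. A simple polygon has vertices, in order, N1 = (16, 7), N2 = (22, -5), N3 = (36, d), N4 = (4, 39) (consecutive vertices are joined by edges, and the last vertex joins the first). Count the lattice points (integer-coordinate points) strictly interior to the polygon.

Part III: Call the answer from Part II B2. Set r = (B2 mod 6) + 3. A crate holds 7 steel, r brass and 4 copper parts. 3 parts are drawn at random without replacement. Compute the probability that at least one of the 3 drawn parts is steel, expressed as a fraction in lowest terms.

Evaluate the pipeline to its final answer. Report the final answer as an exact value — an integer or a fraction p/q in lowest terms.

47/52

Part I: remainder = value at the root: 5*(3)^4 - 2*(3)^3 + 2*(3)^2 - 9*(3)^1 - 5 = (405) + (-54) + (18) + (-27) + (-5) = 337; answer 337
Part II: B1 = 337; d = 22; cross terms: (16*-5 - 22*7)=-234, (22*22 - 36*-5)=664, (36*39 - 4*22)=1316, (4*7 - 16*39)=-596; twice the area = |1150| = 1150; area = 575; boundary points = 6 + 1 + 1 + 4 = 12; strictly interior points = area - boundary/2 + 1 = 570; answer 570
Part III: B2 = 570; r = 3; total draws C(14,3) = 364; complement C(7,3) = 35; favorable 364 - 35 = 329; P = 47/52; answer 47/52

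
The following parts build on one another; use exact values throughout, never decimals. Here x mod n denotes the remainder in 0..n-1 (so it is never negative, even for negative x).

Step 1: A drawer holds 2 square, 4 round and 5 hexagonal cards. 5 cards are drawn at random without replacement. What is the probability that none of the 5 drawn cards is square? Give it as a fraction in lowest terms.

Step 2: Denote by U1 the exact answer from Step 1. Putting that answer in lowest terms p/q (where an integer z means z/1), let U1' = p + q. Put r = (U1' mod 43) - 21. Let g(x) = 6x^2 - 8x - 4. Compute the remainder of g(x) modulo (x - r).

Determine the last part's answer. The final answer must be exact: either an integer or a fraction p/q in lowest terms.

346

Step 1: total draws C(11,5) = 462; favorable C(9,5) = 126; P = 3/11; answer 3/11
Step 2: U1 = 3/11; threaded value p + q = 14; r = -7; remainder = value at the root: 6*(-7)^2 - 8*(-7)^1 - 4 = (294) + (56) + (-4) = 346; answer 346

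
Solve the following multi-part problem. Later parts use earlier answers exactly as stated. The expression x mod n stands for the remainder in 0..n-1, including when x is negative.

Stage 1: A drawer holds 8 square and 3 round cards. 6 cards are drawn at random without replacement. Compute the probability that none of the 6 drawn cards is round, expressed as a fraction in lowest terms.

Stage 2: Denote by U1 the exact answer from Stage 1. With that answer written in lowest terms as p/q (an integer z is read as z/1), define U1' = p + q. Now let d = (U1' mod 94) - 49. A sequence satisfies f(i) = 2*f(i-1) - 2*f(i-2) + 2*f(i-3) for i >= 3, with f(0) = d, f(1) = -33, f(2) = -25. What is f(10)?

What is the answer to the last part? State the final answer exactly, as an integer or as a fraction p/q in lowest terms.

-784

Stage 1: total draws C(11,6) = 462; favorable C(8,6) = 28; P = 2/33; answer 2/33
Stage 2: U1 = 2/33; threaded value p + q = 35; d = -14; f(3) = 2*(-25) - 2*(-33) + 2*(-14) = -12; iterating: f(3)=-12, f(4)=-40, f(5)=-106, f(6)=-156, f(7)=-180, f(8)=-260, f(9)=-472, f(10)=-784; answer -784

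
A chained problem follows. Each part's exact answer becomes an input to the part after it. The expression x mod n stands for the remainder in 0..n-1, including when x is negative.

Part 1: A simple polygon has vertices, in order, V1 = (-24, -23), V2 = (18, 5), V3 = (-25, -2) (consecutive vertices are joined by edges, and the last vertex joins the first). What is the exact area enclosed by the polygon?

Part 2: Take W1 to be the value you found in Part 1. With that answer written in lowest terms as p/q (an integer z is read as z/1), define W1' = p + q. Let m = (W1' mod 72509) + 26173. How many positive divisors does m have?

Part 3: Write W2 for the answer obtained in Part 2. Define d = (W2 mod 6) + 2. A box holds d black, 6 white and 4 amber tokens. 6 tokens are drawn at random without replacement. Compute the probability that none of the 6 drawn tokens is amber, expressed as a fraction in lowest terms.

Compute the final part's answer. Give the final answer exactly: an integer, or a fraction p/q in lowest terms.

3/26

Part 1: cross terms: (-24*5 - 18*-23)=294, (18*-2 - -25*5)=89, (-25*-23 - -24*-2)=527; twice the area = |910| = 910; area = 455; answer 455
Part 2: W1 = 455; threaded value p + q = 456; m = 26629; 26629 = 31 * 859; number of divisors = (1+1) * (1+1) = 4; answer 4
Part 3: W2 = 4; d = 6; total draws C(16,6) = 8008; favorable C(12,6) = 924; P = 3/26; answer 3/26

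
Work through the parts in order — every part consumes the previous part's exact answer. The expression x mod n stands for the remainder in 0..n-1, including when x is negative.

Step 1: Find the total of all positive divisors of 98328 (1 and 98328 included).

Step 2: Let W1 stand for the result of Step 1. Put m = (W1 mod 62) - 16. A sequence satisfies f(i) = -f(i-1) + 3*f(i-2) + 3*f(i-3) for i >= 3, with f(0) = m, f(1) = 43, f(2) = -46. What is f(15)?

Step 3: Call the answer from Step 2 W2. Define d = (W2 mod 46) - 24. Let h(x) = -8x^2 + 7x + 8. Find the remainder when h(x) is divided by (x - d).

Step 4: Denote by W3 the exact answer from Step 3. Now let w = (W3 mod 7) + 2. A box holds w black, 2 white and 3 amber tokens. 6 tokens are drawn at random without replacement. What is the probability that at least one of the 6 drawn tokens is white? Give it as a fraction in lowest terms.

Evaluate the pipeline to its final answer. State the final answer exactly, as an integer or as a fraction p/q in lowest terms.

Step 1: 98328 = 2^3 * 3 * 17 * 241; sigma = (1 + 2 + 4 + 8) * (1 + 3) * (1 + 17) * (1 + 241) = 15 * 4 * 18 * 242 = 261360; answer 261360
Step 2: W1 = 261360; m = 14; f(3) = -1*(-46) + 3*(43) + 3*(14) = 217; iterating: f(3)=217, f(4)=-226, f(5)=739, f(6)=-766, f(7)=2305, f(8)=-2386, f(9)=7003, f(10)=-7246, f(11)=21097, f(12)=-21826, f(13)=63379, f(14)=-65566, f(15)=190225; answer 190225
Step 3: W2 = 190225; d = -9; remainder = value at the root: -8*(-9)^2 + 7*(-9)^1 + 8 = (-648) + (-63) + (8) = -703; answer -703
Step 4: W3 = -703; w = 6; total draws C(11,6) = 462; complement C(9,6) = 84; favorable 462 - 84 = 378; P = 9/11; answer 9/11

9/11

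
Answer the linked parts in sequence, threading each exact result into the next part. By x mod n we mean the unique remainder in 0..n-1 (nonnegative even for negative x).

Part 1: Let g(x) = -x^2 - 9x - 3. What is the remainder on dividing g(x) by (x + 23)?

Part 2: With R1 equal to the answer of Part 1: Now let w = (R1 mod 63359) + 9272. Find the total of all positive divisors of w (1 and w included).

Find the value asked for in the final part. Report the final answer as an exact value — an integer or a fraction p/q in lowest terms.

174720

Part 1: remainder = value at the root: -1*(-23)^2 - 9*(-23)^1 - 3 = (-529) + (207) + (-3) = -325; answer -325
Part 2: R1 = -325; w = 72306; 72306 = 2 * 3^3 * 13 * 103; sigma = (1 + 2) * (1 + 3 + 9 + 27) * (1 + 13) * (1 + 103) = 3 * 40 * 14 * 104 = 174720; answer 174720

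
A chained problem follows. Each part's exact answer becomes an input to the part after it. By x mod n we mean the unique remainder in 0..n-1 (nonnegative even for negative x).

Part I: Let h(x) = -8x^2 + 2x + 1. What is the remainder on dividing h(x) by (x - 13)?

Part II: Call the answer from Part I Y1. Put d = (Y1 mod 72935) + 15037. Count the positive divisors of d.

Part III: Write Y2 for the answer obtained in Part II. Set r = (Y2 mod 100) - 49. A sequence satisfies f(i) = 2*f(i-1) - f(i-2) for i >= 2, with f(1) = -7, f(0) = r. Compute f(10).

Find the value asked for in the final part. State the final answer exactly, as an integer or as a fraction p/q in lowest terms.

Part I: remainder = value at the root: -8*(13)^2 + 2*(13)^1 + 1 = (-1352) + (26) + (1) = -1325; answer -1325
Part II: Y1 = -1325; d = 86647; 86647 = 11 * 7877; number of divisors = (1+1) * (1+1) = 4; answer 4
Part III: Y2 = 4; r = -45; f(2) = 2*(-7) - 1*(-45) = 31; iterating: f(2)=31, f(3)=69, f(4)=107, f(5)=145, f(6)=183, f(7)=221, f(8)=259, f(9)=297, f(10)=335; answer 335

335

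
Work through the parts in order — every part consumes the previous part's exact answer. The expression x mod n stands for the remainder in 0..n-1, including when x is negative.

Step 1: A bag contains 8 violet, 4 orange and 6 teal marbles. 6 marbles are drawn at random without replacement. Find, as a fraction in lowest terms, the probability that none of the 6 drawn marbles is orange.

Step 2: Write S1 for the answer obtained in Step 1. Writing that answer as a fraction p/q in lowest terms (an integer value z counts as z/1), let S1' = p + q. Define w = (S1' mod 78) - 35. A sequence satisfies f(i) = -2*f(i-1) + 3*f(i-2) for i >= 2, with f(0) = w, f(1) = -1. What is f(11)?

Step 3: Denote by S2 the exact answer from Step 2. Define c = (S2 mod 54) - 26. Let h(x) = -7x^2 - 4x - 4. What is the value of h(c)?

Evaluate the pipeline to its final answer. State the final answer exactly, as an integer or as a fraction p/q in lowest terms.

Step 1: total draws C(18,6) = 18564; favorable C(14,6) = 3003; P = 11/68; answer 11/68
Step 2: S1 = 11/68; threaded value p + q = 79; w = -34; f(2) = -2*(-1) + 3*(-34) = -100; iterating: f(2)=-100, f(3)=197, f(4)=-694, f(5)=1979, f(6)=-6040, f(7)=18017, f(8)=-54154, f(9)=162359, f(10)=-487180, f(11)=1461437; answer 1461437
Step 3: S2 = 1461437; c = 9; -7*(9)^2 - 4*(9)^1 - 4 = (-567) + (-36) + (-4) = -607; answer -607

-607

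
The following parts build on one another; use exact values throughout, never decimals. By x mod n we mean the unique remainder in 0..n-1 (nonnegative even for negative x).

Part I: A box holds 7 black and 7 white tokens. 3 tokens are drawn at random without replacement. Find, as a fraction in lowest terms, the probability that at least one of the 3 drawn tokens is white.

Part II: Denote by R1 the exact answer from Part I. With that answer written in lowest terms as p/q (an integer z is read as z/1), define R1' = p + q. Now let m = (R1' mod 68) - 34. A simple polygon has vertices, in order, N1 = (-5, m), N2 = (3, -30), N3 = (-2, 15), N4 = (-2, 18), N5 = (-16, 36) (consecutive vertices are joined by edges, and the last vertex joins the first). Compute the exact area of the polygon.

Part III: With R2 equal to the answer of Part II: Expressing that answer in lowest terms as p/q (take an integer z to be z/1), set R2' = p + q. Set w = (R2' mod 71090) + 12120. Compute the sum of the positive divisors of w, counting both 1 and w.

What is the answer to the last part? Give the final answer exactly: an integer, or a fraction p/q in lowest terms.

Part I: total draws C(14,3) = 364; complement C(7,3) = 35; favorable 364 - 35 = 329; P = 47/52; answer 47/52
Part II: R1 = 47/52; threaded value p + q = 99; m = -3; cross terms: (-5*-30 - 3*-3)=159, (3*15 - -2*-30)=-15, (-2*18 - -2*15)=-6, (-2*36 - -16*18)=216, (-16*-3 - -5*36)=228; twice the area = |582| = 582; area = 291; answer 291
Part III: R2 = 291; threaded value p + q = 292; w = 12412; 12412 = 2^2 * 29 * 107; sigma = (1 + 2 + 4) * (1 + 29) * (1 + 107) = 7 * 30 * 108 = 22680; answer 22680

22680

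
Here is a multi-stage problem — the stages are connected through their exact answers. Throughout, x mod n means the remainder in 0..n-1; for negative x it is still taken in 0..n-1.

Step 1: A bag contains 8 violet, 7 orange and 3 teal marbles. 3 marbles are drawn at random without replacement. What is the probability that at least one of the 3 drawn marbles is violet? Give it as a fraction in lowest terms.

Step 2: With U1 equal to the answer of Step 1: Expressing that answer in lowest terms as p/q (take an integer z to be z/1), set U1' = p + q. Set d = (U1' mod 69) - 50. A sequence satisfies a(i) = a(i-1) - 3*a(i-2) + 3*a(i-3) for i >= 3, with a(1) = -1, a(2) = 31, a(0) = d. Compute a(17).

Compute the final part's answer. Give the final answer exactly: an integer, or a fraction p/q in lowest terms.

Step 1: total draws C(18,3) = 816; complement C(10,3) = 120; favorable 816 - 120 = 696; P = 29/34; answer 29/34
Step 2: U1 = 29/34; threaded value p + q = 63; d = 13; a(3) = 1*(31) - 3*(-1) + 3*(13) = 73; iterating: a(3)=73, a(4)=-23, a(5)=-149, a(6)=139, a(7)=517, a(8)=-347, a(9)=-1481, a(10)=1111, a(11)=4513, a(12)=-3263, a(13)=-13469, a(14)=9859, a(15)=40477, a(16)=-29507, a(17)=-121361; answer -121361

-121361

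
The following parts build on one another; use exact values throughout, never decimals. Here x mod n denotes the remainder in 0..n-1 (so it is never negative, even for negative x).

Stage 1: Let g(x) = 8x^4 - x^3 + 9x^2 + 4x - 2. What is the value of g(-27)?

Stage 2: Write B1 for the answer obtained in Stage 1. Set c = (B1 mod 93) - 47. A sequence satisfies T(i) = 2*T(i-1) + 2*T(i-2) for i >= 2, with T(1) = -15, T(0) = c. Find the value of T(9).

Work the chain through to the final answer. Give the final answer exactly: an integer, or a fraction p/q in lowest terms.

Stage 1: 8*(-27)^4 - 1*(-27)^3 + 9*(-27)^2 + 4*(-27)^1 - 2 = (4251528) + (19683) + (6561) + (-108) + (-2) = 4277662; answer 4277662
Stage 2: B1 = 4277662; c = -13; T(2) = 2*(-15) + 2*(-13) = -56; iterating: T(2)=-56, T(3)=-142, T(4)=-396, T(5)=-1076, T(6)=-2944, T(7)=-8040, T(8)=-21968, T(9)=-60016; answer -60016

-60016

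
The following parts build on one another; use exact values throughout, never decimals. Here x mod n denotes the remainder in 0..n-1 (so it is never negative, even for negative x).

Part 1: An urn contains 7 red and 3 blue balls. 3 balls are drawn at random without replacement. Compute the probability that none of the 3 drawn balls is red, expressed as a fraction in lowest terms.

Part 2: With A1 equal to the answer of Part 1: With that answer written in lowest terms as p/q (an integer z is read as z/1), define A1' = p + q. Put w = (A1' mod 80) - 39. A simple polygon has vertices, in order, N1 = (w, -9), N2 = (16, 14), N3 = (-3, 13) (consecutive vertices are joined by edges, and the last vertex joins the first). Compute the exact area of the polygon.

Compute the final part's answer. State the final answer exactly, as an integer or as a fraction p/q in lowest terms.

423/2

Part 1: total draws C(10,3) = 120; favorable C(3,3) = 1; P = 1/120; answer 1/120
Part 2: A1 = 1/120; threaded value p + q = 121; w = 2; cross terms: (2*14 - 16*-9)=172, (16*13 - -3*14)=250, (-3*-9 - 2*13)=1; twice the area = |423| = 423; area = 423/2; answer 423/2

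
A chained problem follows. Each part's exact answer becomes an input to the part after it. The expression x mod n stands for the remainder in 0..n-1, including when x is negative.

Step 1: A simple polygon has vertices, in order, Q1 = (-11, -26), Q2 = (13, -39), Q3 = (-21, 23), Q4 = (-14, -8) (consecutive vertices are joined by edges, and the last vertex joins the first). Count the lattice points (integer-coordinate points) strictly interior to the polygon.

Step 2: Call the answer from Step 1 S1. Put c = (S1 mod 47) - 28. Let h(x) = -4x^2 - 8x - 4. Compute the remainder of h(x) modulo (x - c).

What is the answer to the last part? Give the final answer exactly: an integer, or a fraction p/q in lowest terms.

-196

Step 1: cross terms: (-11*-39 - 13*-26)=767, (13*23 - -21*-39)=-520, (-21*-8 - -14*23)=490, (-14*-26 - -11*-8)=276; twice the area = |1013| = 1013; area = 1013/2; boundary points = 1 + 2 + 1 + 3 = 7; strictly interior points = area - boundary/2 + 1 = 504; answer 504
Step 2: S1 = 504; c = 6; remainder = value at the root: -4*(6)^2 - 8*(6)^1 - 4 = (-144) + (-48) + (-4) = -196; answer -196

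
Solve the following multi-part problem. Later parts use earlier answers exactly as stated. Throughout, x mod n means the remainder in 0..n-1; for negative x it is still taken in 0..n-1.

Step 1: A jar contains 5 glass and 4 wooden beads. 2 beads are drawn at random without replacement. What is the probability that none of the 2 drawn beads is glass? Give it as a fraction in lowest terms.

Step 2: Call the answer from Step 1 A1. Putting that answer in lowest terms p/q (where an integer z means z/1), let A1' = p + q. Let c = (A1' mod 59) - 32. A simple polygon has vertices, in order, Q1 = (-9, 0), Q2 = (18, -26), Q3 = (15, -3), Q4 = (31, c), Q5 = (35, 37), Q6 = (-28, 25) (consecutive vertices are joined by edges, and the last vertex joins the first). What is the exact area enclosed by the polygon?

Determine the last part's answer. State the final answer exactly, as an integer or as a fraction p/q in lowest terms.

2223

Step 1: total draws C(9,2) = 36; favorable C(4,2) = 6; P = 1/6; answer 1/6
Step 2: A1 = 1/6; threaded value p + q = 7; c = -25; cross terms: (-9*-26 - 18*0)=234, (18*-3 - 15*-26)=336, (15*-25 - 31*-3)=-282, (31*37 - 35*-25)=2022, (35*25 - -28*37)=1911, (-28*0 - -9*25)=225; twice the area = |4446| = 4446; area = 2223; answer 2223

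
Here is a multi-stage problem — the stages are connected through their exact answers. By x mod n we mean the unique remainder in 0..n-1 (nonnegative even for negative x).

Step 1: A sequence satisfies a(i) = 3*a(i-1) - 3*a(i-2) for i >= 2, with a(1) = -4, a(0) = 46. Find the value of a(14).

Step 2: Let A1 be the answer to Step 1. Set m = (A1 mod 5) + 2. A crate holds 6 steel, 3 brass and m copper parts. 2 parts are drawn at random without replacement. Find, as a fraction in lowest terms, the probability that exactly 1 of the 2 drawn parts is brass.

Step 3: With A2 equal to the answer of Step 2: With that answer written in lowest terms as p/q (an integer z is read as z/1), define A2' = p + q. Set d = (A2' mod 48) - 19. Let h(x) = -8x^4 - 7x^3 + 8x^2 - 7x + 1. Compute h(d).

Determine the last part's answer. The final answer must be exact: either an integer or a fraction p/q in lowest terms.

Step 1: a(2) = 3*(-4) - 3*(46) = -150; iterating: a(2)=-150, a(3)=-438, a(4)=-864, a(5)=-1278, a(6)=-1242, a(7)=108, a(8)=4050, a(9)=11826, a(10)=23328, a(11)=34506, a(12)=33534, a(13)=-2916, a(14)=-109350; answer -109350
Step 2: A1 = -109350; m = 2; total draws C(11,2) = 55; favorable C(3,1)*C(8,1) = 24; P = 24/55; answer 24/55
Step 3: A2 = 24/55; threaded value p + q = 79; d = 12; -8*(12)^4 - 7*(12)^3 + 8*(12)^2 - 7*(12)^1 + 1 = (-165888) + (-12096) + (1152) + (-84) + (1) = -176915; answer -176915

-176915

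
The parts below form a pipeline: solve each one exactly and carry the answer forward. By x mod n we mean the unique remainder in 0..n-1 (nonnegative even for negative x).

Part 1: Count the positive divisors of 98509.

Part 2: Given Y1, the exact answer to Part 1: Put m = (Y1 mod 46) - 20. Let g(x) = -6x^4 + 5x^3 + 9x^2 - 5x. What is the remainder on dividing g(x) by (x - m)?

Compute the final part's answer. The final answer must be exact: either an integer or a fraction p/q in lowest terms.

Part 1: 98509 = 23 * 4283; number of divisors = (1+1) * (1+1) = 4; answer 4
Part 2: Y1 = 4; m = -16; remainder = value at the root: -6*(-16)^4 + 5*(-16)^3 + 9*(-16)^2 - 5*(-16)^1 = (-393216) + (-20480) + (2304) + (80) = -411312; answer -411312

-411312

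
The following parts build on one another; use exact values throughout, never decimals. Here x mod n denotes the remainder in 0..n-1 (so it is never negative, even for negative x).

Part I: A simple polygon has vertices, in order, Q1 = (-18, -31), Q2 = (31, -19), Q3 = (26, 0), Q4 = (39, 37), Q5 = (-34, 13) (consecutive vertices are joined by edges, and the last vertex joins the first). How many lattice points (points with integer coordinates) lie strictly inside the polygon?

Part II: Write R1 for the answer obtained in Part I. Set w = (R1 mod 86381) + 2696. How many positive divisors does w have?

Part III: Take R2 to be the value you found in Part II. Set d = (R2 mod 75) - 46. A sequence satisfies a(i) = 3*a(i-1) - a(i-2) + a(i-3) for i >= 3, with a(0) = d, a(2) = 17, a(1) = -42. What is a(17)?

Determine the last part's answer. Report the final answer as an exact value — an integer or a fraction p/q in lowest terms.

Part I: cross terms: (-18*-19 - 31*-31)=1303, (31*0 - 26*-19)=494, (26*37 - 39*0)=962, (39*13 - -34*37)=1765, (-34*-31 - -18*13)=1288; twice the area = |5812| = 5812; area = 2906; boundary points = 1 + 1 + 1 + 1 + 4 = 8; strictly interior points = area - boundary/2 + 1 = 2903; answer 2903
Part II: R1 = 2903; w = 5599; 5599 = 11 * 509; number of divisors = (1+1) * (1+1) = 4; answer 4
Part III: R2 = 4; d = -42; a(3) = 3*(17) - 1*(-42) + 1*(-42) = 51; iterating: a(3)=51, a(4)=94, a(5)=248, a(6)=701, a(7)=1949, a(8)=5394, a(9)=14934, a(10)=41357, a(11)=114531, a(12)=317170, a(13)=878336, a(14)=2432369, a(15)=6735941, a(16)=18653790, a(17)=51657798; answer 51657798

51657798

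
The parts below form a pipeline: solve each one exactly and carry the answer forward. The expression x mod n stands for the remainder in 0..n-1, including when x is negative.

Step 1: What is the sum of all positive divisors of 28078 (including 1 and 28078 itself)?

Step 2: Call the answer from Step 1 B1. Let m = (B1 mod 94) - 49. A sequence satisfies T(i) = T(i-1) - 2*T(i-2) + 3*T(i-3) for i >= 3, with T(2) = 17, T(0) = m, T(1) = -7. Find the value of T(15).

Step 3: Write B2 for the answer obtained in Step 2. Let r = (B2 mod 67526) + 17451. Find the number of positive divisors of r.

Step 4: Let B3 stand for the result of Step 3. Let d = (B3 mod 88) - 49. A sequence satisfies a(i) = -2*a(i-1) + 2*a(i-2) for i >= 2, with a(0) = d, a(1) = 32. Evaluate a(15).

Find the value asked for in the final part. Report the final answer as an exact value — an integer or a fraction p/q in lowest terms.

Step 1: 28078 = 2 * 101 * 139; sigma = (1 + 2) * (1 + 101) * (1 + 139) = 3 * 102 * 140 = 42840; answer 42840
Step 2: B1 = 42840; m = 21; T(3) = 1*(17) - 2*(-7) + 3*(21) = 94; iterating: T(3)=94, T(4)=39, T(5)=-98, T(6)=106, T(7)=419, T(8)=-87, T(9)=-607, T(10)=824, T(11)=1777, T(12)=-1692, T(13)=-2774, T(14)=5941, T(15)=6413; answer 6413
Step 3: B2 = 6413; r = 23864; 23864 = 2^3 * 19 * 157; number of divisors = (3+1) * (1+1) * (1+1) = 16; answer 16
Step 4: B3 = 16; d = -33; a(2) = -2*(32) + 2*(-33) = -130; iterating: a(2)=-130, a(3)=324, a(4)=-908, a(5)=2464, a(6)=-6744, a(7)=18416, a(8)=-50320, a(9)=137472, a(10)=-375584, a(11)=1026112, a(12)=-2803392, a(13)=7659008, a(14)=-20924800, a(15)=57167616; answer 57167616

57167616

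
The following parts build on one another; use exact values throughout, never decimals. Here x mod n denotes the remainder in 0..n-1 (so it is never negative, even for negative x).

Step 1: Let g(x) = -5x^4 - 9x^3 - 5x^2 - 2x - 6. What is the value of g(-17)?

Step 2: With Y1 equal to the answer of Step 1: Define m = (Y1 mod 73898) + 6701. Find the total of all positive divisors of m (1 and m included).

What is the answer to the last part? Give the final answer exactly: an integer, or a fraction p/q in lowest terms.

151200

Step 1: -5*(-17)^4 - 9*(-17)^3 - 5*(-17)^2 - 2*(-17)^1 - 6 = (-417605) + (44217) + (-1445) + (34) + (-6) = -374805; answer -374805
Step 2: Y1 = -374805; m = 75284; 75284 = 2^2 * 11 * 29 * 59; sigma = (1 + 2 + 4) * (1 + 11) * (1 + 29) * (1 + 59) = 7 * 12 * 30 * 60 = 151200; answer 151200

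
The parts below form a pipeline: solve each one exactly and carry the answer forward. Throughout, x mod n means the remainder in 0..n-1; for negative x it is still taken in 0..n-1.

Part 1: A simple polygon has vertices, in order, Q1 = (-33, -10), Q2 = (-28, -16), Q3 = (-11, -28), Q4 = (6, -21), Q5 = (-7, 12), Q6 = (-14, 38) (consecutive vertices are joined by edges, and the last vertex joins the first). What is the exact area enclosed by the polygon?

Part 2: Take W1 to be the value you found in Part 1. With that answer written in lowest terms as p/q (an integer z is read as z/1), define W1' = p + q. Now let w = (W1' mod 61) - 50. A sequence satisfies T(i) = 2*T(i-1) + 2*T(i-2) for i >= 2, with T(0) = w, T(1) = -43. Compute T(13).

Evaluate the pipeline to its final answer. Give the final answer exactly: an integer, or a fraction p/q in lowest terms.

-8959552

Part 1: cross terms: (-33*-16 - -28*-10)=248, (-28*-28 - -11*-16)=608, (-11*-21 - 6*-28)=399, (6*12 - -7*-21)=-75, (-7*38 - -14*12)=-98, (-14*-10 - -33*38)=1394; twice the area = |2476| = 2476; area = 1238; answer 1238
Part 2: W1 = 1238; threaded value p + q = 1239; w = -31; T(2) = 2*(-43) + 2*(-31) = -148; iterating: T(2)=-148, T(3)=-382, T(4)=-1060, T(5)=-2884, T(6)=-7888, T(7)=-21544, T(8)=-58864, T(9)=-160816, T(10)=-439360, T(11)=-1200352, T(12)=-3279424, T(13)=-8959552; answer -8959552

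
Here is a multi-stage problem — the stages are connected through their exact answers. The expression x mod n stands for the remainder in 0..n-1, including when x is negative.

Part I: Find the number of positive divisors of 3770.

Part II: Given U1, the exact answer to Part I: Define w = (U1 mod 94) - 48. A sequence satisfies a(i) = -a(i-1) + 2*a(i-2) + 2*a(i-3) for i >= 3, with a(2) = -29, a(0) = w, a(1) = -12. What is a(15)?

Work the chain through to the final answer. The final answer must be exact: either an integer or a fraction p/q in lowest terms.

-5981

Part I: 3770 = 2 * 5 * 13 * 29; number of divisors = (1+1) * (1+1) * (1+1) * (1+1) = 16; answer 16
Part II: U1 = 16; w = -32; a(3) = -1*(-29) + 2*(-12) + 2*(-32) = -59; iterating: a(3)=-59, a(4)=-23, a(5)=-153, a(6)=-11, a(7)=-341, a(8)=13, a(9)=-717, a(10)=61, a(11)=-1469, a(12)=157, a(13)=-2973, a(14)=349, a(15)=-5981; answer -5981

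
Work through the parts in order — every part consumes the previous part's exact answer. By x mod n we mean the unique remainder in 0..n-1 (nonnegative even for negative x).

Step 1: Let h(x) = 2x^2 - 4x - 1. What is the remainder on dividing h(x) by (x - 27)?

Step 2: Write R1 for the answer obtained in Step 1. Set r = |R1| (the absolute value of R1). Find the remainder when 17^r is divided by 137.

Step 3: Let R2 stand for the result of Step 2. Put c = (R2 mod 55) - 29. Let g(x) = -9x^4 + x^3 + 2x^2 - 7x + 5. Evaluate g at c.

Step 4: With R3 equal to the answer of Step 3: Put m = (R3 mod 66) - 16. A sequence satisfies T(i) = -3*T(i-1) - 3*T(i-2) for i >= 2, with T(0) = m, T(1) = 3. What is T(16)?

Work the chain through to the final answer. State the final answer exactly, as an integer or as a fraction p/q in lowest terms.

Step 1: remainder = value at the root: 2*(27)^2 - 4*(27)^1 - 1 = (1458) + (-108) + (-1) = 1349; answer 1349
Step 2: R1 = 1349; r = 1349; squarings mod 137: 17^1=17, 17^2=15, 17^4=88, 17^8=72, 17^16=115, 17^32=73, 17^64=123, 17^128=59, 17^256=56, 17^512=122, 17^1024=88; 17^1349 = 17^1 * 17^4 * 17^64 * 17^256 * 17^1024 = 69 (mod 137); answer 69
Step 3: R2 = 69; c = -15; -9*(-15)^4 + 1*(-15)^3 + 2*(-15)^2 - 7*(-15)^1 + 5 = (-455625) + (-3375) + (450) + (105) + (5) = -458440; answer -458440
Step 4: R3 = -458440; m = 46; T(2) = -3*(3) - 3*(46) = -147; iterating: T(2)=-147, T(3)=432, T(4)=-855, T(5)=1269, T(6)=-1242, T(7)=-81, T(8)=3969, T(9)=-11664, T(10)=23085, T(11)=-34263, T(12)=33534, T(13)=2187, T(14)=-107163, T(15)=314928, T(16)=-623295; answer -623295

-623295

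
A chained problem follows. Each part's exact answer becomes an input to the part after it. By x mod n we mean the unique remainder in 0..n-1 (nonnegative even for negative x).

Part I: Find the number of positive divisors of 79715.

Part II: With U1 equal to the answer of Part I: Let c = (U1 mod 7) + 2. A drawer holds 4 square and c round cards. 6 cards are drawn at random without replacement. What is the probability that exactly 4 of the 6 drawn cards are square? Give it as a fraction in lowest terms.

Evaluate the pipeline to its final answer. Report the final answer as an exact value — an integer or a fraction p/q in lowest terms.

Part I: 79715 = 5 * 107 * 149; number of divisors = (1+1) * (1+1) * (1+1) = 8; answer 8
Part II: U1 = 8; c = 3; total draws C(7,6) = 7; favorable C(4,4)*C(3,2) = 3; P = 3/7; answer 3/7

3/7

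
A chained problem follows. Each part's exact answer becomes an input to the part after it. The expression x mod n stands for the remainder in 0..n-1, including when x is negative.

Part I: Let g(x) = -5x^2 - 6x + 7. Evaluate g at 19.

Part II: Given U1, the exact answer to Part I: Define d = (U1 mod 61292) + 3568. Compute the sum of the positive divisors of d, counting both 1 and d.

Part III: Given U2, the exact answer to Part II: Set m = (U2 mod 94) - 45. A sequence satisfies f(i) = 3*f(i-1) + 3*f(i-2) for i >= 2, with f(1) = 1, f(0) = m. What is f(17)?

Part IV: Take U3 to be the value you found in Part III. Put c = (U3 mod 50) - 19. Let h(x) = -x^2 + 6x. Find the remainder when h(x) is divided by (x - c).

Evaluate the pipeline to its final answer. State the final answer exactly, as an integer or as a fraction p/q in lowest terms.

-187

Part I: -5*(19)^2 - 6*(19)^1 + 7 = (-1805) + (-114) + (7) = -1912; answer -1912
Part II: U1 = -1912; d = 62948; 62948 = 2^2 * 15737; sigma = (1 + 2 + 4) * (1 + 15737) = 7 * 15738 = 110166; answer 110166
Part III: U2 = 110166; m = 47; f(2) = 3*(1) + 3*(47) = 144; iterating: f(2)=144, f(3)=435, f(4)=1737, f(5)=6516, f(6)=24759, f(7)=93825, f(8)=355752, f(9)=1348731, f(10)=5113449, f(11)=19386540, f(12)=73499967, f(13)=278659521, f(14)=1056478464, f(15)=4005413955, f(16)=15185677257, f(17)=57573273636; answer 57573273636
Part IV: U3 = 57573273636; c = 17; remainder = value at the root: -1*(17)^2 + 6*(17)^1 = (-289) + (102) = -187; answer -187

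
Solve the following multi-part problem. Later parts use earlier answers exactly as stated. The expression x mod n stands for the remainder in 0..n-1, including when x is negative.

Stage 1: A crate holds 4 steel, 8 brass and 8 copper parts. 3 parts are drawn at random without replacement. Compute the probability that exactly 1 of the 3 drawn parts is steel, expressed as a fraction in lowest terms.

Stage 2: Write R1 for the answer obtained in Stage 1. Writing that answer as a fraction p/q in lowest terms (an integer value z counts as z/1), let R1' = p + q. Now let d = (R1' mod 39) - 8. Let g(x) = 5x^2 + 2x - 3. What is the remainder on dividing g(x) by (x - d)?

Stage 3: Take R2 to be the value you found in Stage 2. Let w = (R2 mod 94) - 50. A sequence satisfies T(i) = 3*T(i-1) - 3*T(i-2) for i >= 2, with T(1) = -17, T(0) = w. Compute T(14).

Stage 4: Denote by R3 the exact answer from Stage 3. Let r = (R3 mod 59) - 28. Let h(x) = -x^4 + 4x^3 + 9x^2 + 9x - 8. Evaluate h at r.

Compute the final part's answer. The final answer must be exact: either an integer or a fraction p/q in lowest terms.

-62

Stage 1: total draws C(20,3) = 1140; favorable C(4,1)*C(16,2) = 480; P = 8/19; answer 8/19
Stage 2: R1 = 8/19; threaded value p + q = 27; d = 19; remainder = value at the root: 5*(19)^2 + 2*(19)^1 - 3 = (1805) + (38) + (-3) = 1840; answer 1840
Stage 3: R2 = 1840; w = 4; T(2) = 3*(-17) - 3*(4) = -63; iterating: T(2)=-63, T(3)=-138, T(4)=-225, T(5)=-261, T(6)=-108, T(7)=459, T(8)=1701, T(9)=3726, T(10)=6075, T(11)=7047, T(12)=2916, T(13)=-12393, T(14)=-45927; answer -45927
Stage 4: R3 = -45927; r = 6; -1*(6)^4 + 4*(6)^3 + 9*(6)^2 + 9*(6)^1 - 8 = (-1296) + (864) + (324) + (54) + (-8) = -62; answer -62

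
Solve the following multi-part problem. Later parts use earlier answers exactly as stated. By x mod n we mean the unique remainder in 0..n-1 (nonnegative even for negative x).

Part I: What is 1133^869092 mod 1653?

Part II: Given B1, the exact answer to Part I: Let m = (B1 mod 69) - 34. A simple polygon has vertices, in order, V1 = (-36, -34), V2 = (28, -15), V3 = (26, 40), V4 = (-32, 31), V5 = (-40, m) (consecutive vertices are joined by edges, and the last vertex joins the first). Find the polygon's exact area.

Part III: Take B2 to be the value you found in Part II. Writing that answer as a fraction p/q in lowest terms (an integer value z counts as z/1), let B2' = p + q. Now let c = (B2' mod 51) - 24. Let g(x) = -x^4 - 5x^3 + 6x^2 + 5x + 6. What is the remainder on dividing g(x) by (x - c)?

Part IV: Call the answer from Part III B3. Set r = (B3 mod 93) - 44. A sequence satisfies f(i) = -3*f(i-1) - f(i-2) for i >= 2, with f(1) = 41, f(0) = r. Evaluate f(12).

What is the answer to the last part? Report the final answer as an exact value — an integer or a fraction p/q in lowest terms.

Part I: squarings mod 1653: 1133^1=1133, 1133^2=961, 1133^4=1147, 1133^8=1474, 1133^16=634, 1133^32=277, 1133^64=691, 1133^128=1417, 1133^256=1147, 1133^512=1474, 1133^1024=634, 1133^2048=277, 1133^4096=691, 1133^8192=1417, 1133^16384=1147, 1133^32768=1474, 1133^65536=634, 1133^131072=277, 1133^262144=691, 1133^524288=1417; 1133^869092 = 1133^4 * 1133^32 * 1133^64 * 1133^128 * 1133^512 * 1133^16384 * 1133^65536 * 1133^262144 * 1133^524288 = 349 (mod 1653); answer 349
Part II: B1 = 349; m = -30; cross terms: (-36*-15 - 28*-34)=1492, (28*40 - 26*-15)=1510, (26*31 - -32*40)=2086, (-32*-30 - -40*31)=2200, (-40*-34 - -36*-30)=280; twice the area = |7568| = 7568; area = 3784; answer 3784
Part III: B2 = 3784; threaded value p + q = 3785; c = -13; remainder = value at the root: -1*(-13)^4 - 5*(-13)^3 + 6*(-13)^2 + 5*(-13)^1 + 6 = (-28561) + (10985) + (1014) + (-65) + (6) = -16621; answer -16621
Part IV: B3 = -16621; r = -18; f(2) = -3*(41) - 1*(-18) = -105; iterating: f(2)=-105, f(3)=274, f(4)=-717, f(5)=1877, f(6)=-4914, f(7)=12865, f(8)=-33681, f(9)=88178, f(10)=-230853, f(11)=604381, f(12)=-1582290; answer -1582290

-1582290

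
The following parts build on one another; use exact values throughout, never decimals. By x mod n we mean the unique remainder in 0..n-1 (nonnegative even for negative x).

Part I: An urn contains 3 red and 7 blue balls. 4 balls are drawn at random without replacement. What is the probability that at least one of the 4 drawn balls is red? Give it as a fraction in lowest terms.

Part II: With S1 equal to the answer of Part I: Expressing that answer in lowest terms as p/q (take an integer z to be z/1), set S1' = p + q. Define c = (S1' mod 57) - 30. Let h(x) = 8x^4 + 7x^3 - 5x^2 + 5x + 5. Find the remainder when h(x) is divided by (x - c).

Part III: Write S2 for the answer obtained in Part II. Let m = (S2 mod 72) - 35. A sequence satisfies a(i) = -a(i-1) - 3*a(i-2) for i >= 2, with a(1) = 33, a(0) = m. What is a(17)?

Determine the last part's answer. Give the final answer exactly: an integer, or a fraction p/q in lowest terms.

Part I: total draws C(10,4) = 210; complement C(7,4) = 35; favorable 210 - 35 = 175; P = 5/6; answer 5/6
Part II: S1 = 5/6; threaded value p + q = 11; c = -19; remainder = value at the root: 8*(-19)^4 + 7*(-19)^3 - 5*(-19)^2 + 5*(-19)^1 + 5 = (1042568) + (-48013) + (-1805) + (-95) + (5) = 992660; answer 992660
Part III: S2 = 992660; m = 33; a(2) = -1*(33) - 3*(33) = -132; iterating: a(2)=-132, a(3)=33, a(4)=363, a(5)=-462, a(6)=-627, a(7)=2013, a(8)=-132, a(9)=-5907, a(10)=6303, a(11)=11418, a(12)=-30327, a(13)=-3927, a(14)=94908, a(15)=-83127, a(16)=-201597, a(17)=450978; answer 450978

450978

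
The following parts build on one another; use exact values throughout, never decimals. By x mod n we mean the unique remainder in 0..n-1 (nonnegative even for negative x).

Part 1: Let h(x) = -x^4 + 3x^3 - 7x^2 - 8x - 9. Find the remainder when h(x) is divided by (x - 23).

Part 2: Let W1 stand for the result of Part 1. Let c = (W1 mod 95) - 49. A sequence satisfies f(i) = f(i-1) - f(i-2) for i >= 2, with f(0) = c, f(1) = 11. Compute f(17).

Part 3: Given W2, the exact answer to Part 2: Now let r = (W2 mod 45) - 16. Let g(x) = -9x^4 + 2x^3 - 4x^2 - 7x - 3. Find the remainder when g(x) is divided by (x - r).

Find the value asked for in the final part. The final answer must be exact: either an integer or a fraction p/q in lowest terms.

-934545

Part 1: remainder = value at the root: -1*(23)^4 + 3*(23)^3 - 7*(23)^2 - 8*(23)^1 - 9 = (-279841) + (36501) + (-3703) + (-184) + (-9) = -247236; answer -247236
Part 2: W1 = -247236; c = 0; f(2) = 1*(11) - 1*(0) = 11; iterating: f(2)=11, f(3)=0, f(4)=-11, f(5)=-11, f(6)=0, f(7)=11, f(8)=11, f(9)=0, f(10)=-11, f(11)=-11, f(12)=0, f(13)=11, f(14)=11, f(15)=0, f(16)=-11, f(17)=-11; answer -11
Part 3: W2 = -11; r = 18; remainder = value at the root: -9*(18)^4 + 2*(18)^3 - 4*(18)^2 - 7*(18)^1 - 3 = (-944784) + (11664) + (-1296) + (-126) + (-3) = -934545; answer -934545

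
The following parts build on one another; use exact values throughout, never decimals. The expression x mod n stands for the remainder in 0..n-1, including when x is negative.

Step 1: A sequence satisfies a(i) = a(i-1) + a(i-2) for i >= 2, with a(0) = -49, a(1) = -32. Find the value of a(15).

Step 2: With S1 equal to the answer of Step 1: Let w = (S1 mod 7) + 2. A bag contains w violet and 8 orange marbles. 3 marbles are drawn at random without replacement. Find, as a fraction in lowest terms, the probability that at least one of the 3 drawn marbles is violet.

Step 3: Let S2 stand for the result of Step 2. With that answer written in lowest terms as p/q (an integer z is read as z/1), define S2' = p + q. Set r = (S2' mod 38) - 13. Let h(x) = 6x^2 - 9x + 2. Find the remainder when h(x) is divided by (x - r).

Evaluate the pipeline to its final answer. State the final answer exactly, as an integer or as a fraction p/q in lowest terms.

1583

Step 1: a(2) = 1*(-32) + 1*(-49) = -81; iterating: a(2)=-81, a(3)=-113, a(4)=-194, a(5)=-307, a(6)=-501, a(7)=-808, a(8)=-1309, a(9)=-2117, a(10)=-3426, a(11)=-5543, a(12)=-8969, a(13)=-14512, a(14)=-23481, a(15)=-37993; answer -37993
Step 2: S1 = -37993; w = 5; total draws C(13,3) = 286; complement C(8,3) = 56; favorable 286 - 56 = 230; P = 115/143; answer 115/143
Step 3: S2 = 115/143; threaded value p + q = 258; r = 17; remainder = value at the root: 6*(17)^2 - 9*(17)^1 + 2 = (1734) + (-153) + (2) = 1583; answer 1583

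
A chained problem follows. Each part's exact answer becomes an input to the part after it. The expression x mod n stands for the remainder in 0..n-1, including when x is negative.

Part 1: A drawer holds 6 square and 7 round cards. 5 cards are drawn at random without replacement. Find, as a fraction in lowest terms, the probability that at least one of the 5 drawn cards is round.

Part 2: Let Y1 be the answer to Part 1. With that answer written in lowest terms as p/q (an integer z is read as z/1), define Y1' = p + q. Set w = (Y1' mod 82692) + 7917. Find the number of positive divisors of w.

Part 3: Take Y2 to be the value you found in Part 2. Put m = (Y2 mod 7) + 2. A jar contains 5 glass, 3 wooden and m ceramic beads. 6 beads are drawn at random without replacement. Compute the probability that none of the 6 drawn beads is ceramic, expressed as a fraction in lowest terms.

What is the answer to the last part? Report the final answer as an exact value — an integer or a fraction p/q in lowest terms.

4/429

Part 1: total draws C(13,5) = 1287; complement C(6,5) = 6; favorable 1287 - 6 = 1281; P = 427/429; answer 427/429
Part 2: Y1 = 427/429; threaded value p + q = 856; w = 8773; 8773 = 31 * 283; number of divisors = (1+1) * (1+1) = 4; answer 4
Part 3: Y2 = 4; m = 6; total draws C(14,6) = 3003; favorable C(8,6) = 28; P = 4/429; answer 4/429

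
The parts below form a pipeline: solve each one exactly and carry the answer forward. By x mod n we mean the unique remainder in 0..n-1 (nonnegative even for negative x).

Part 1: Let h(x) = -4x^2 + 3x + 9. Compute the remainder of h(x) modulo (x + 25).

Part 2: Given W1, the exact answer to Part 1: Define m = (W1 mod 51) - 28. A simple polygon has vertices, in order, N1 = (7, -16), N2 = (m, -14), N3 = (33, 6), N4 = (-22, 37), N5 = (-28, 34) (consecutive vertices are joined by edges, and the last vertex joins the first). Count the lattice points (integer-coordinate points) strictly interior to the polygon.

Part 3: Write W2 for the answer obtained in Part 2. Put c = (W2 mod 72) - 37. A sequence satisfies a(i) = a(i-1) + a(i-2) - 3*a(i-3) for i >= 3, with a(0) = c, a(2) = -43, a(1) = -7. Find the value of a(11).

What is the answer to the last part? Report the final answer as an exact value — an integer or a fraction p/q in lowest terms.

Part 1: remainder = value at the root: -4*(-25)^2 + 3*(-25)^1 + 9 = (-2500) + (-75) + (9) = -2566; answer -2566
Part 2: W1 = -2566; m = 7; cross terms: (7*-14 - 7*-16)=14, (7*6 - 33*-14)=504, (33*37 - -22*6)=1353, (-22*34 - -28*37)=288, (-28*-16 - 7*34)=210; twice the area = |2369| = 2369; area = 2369/2; boundary points = 2 + 2 + 1 + 3 + 5 = 13; strictly interior points = area - boundary/2 + 1 = 1179; answer 1179
Part 3: W2 = 1179; c = -10; a(3) = 1*(-43) + 1*(-7) - 3*(-10) = -20; iterating: a(3)=-20, a(4)=-42, a(5)=67, a(6)=85, a(7)=278, a(8)=162, a(9)=185, a(10)=-487, a(11)=-788; answer -788

-788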